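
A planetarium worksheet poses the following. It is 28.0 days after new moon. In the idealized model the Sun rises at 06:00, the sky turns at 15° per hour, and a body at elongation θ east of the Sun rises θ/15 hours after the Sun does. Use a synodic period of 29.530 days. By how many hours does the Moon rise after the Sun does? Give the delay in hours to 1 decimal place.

Elongation θ = 360° × 28.0/29.530 ≈ 341.3°.
Delay after the Sun = 341.3° / (15°/h) ≈ 22.76 h.
So the Moon rises 22.76 h after the Sun.

22.8 h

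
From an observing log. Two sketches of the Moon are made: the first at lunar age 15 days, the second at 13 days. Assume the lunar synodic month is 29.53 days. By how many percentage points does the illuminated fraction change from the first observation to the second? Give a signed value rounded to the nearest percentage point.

-3 percentage points

First observation: θ = 360°·15/29.53 = 182.9°, so f = 0.999.
Second observation: θ = 158.5°, f = 0.965.
Δf = 0.965 − 0.999 = -0.034, i.e. -3 pp.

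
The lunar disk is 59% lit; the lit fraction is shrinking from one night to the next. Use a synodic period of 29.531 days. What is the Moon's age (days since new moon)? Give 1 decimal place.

21.3 days

From f = (1 − cos θ)/2: cos θ = 1 − 2×0.59 = -0.180; arccos → 100.4°.
Since the Moon is past full (waning), take the reflex angle: θ = 360° − 100.4° = 259.6°.
At 360°/29.531 d per day, 259.6° corresponds to 21.30 days.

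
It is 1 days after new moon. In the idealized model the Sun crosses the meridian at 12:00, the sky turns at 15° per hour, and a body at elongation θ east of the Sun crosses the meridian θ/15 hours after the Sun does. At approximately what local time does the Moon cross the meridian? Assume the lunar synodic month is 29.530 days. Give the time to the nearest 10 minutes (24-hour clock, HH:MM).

Phase angle: θ = 360°·(1 d)/(29.530 d) = 12.2°.
The Moon trails the Sun by θ/15 = 12.2/15 ≈ 0.81 hours.
12:00 + 0.813 h ≈ 12:49 → 12:50 to the nearest ten minutes.

12:50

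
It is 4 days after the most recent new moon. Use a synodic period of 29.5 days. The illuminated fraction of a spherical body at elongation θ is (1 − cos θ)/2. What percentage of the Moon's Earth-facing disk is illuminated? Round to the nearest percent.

Phase angle: θ = 360°·(4 d)/(29.5 d) = 48.8°.
Illuminated fraction = (1 − cos 48.8°)/2 = (1 − 0.659)/2 ≈ 0.171, so 17%.

17%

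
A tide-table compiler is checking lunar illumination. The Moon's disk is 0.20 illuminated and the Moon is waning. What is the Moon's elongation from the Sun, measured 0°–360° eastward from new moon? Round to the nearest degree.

Invert f = (1 − cos θ)/2 to get cos θ = 1 − 2(0.20) = 0.600, hence θ₀ = arccos 0.600 = 53.1°.
Waning ⇒ past full, so θ = 360° − 53.1° = 306.9°.

307°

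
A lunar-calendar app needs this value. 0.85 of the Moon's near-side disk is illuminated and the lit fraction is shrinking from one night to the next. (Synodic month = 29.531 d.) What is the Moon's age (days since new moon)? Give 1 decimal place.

18.5 days

cos θ = 1 − 2f = -0.700, giving a principal value of 134.4°.
A waning Moon lies in 180°–360°, so θ = 360° − 134.4° = 225.6°.
Age = 29.531 × 225.6°/360° ≈ 18.50 days.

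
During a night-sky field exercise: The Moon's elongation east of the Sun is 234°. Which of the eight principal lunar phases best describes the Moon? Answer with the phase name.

234° lies in the waning gibbous sector of the 8-phase cycle.

waning gibbous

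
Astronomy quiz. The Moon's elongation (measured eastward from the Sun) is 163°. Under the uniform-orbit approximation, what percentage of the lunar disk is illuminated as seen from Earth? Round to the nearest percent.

98%

cos 163° = (-0.956), so f = (1 − (-0.956))/2 = 0.978, i.e. 98%.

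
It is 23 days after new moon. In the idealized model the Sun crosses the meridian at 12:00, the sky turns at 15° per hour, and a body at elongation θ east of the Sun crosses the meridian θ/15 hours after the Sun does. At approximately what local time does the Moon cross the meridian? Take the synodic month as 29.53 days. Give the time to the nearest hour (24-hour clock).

The Moon has covered 23/29.53 of its cycle, so θ ≈ 360° × 23/29.53 = 280.4°.
The Moon trails the Sun by θ/15 = 280.4/15 ≈ 18.69 hours.
12:00 + 18.69 h ≈ 06:42 → 07:00 to the nearest hour.

07:00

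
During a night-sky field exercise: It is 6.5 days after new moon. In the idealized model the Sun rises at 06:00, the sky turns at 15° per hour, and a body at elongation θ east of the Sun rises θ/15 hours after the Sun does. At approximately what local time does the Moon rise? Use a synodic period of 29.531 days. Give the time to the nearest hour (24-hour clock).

11:00

The Moon has covered 6.5/29.531 of its cycle, so θ ≈ 360° × 6.5/29.531 = 79.2°.
Delay after the Sun = 79.2° / (15°/h) ≈ 5.28 h.
06:00 + 5.28 h ≈ 11:17 → 11:00 to the nearest hour.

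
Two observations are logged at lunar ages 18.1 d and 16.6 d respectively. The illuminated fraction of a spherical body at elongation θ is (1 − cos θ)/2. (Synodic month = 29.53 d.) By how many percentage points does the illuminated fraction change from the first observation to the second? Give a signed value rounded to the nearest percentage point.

θ₁ = 360° × 18.1/29.53 = 220.7°, f₁ = (1 − cos θ₁)/2 = 0.879.
θ₂ = 360° × 16.6/29.53 = 202.4°, f₂ = (1 − cos θ₂)/2 = 0.962.
Change = f₂ − f₁ = +0.083 → +8 percentage points.

+8 percentage points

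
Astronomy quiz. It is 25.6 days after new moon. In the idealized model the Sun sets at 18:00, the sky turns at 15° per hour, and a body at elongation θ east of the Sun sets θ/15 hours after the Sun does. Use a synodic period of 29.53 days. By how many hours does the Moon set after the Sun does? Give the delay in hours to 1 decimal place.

The Moon has covered 25.6/29.53 of its cycle, so θ ≈ 360° × 25.6/29.53 = 312.1°.
At 15° of sky rotation per hour, 312.1° corresponds to a 20.81 h lag.
So the Moon sets 20.81 h after the Sun.

20.8 h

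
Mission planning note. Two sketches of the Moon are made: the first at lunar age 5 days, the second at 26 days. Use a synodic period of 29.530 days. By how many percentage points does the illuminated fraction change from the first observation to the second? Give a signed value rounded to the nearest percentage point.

First observation: θ = 360°·5/29.530 = 61.0°, so f = 0.257.
Second observation: θ = 317.0°, f = 0.135.
Δf = 0.135 − 0.257 = -0.123, i.e. -12 pp.

-12 pp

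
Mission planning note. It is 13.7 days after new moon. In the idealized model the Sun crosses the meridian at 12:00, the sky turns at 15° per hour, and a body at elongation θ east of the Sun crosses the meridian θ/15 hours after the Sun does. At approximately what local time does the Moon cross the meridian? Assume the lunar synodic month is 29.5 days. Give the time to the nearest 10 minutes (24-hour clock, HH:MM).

The Moon has covered 13.7/29.5 of its cycle, so θ ≈ 360° × 13.7/29.5 = 167.2°.
Delay after the Sun = 167.2° / (15°/h) ≈ 11.15 h.
12:00 + 11.146 h ≈ 23:09 → 23:10 to the nearest ten minutes.

23:10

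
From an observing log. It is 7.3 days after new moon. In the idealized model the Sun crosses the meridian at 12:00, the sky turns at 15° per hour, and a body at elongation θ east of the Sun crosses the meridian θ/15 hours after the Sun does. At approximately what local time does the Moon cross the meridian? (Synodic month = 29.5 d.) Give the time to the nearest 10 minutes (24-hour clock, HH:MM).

Elongation θ = 360° × 7.3/29.5 ≈ 89.1°.
At 15° of sky rotation per hour, 89.1° corresponds to a 5.94 h lag.
12:00 + 5.939 h ≈ 17:56 → 18:00 to the nearest ten minutes.

18:00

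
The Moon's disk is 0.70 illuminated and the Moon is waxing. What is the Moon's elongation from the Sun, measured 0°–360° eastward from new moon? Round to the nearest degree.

114°

From f = (1 − cos θ)/2: cos θ = 1 − 2×0.70 = -0.400; arccos → 113.6°.
Waxing ⇒ before full, so θ = 113.6°.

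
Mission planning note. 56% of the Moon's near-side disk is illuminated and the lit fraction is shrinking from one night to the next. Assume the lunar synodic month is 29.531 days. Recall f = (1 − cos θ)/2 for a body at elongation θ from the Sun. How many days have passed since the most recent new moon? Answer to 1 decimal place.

21.6 days

cos θ = 1 − 2f = -0.120, giving a principal value of 96.9°.
Waning ⇒ past full, so θ = 360° − 96.9° = 263.1°.
That fraction of the synodic month is 263.1/360 × 29.531 d ≈ 21.58 d.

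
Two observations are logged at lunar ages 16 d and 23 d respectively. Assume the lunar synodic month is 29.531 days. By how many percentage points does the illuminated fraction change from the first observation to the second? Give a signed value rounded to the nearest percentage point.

-57 pp

θ₁ = 360° × 16/29.531 = 195.0°, f₁ = (1 − cos θ₁)/2 = 0.983.
θ₂ = 360° × 23/29.531 = 280.4°, f₂ = (1 − cos θ₂)/2 = 0.410.
Change = f₂ − f₁ = -0.573 → -57 percentage points.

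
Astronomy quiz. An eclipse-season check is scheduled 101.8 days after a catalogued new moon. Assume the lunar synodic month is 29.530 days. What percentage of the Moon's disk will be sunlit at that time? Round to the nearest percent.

101.8/29.530 = 3.447 lunations, so 3 complete cycles and 13.21 d into the next.
Elongation θ = 360° × 13.21/29.530 ≈ 161.0°.
With cos θ = (-0.946), the lit fraction is (1 − (-0.946))/2 ≈ 0.973, so 97%.

97%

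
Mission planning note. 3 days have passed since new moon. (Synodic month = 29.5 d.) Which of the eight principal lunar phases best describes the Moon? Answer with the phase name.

θ ≈ 360° × 3/29.5 = 37°, which falls in the waxing crescent sector.

waxing crescent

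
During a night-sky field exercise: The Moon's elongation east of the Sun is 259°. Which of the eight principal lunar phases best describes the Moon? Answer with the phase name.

last quarter

The last quarter sector spans roughly 248°–292°; 259° falls inside it.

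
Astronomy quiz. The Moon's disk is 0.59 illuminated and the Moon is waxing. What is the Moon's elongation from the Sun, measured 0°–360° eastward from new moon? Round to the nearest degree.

From f = (1 − cos θ)/2: cos θ = 1 − 2×0.59 = -0.180; arccos → 100.4°.
Before full moon the principal value applies: θ = 100.4°.

100°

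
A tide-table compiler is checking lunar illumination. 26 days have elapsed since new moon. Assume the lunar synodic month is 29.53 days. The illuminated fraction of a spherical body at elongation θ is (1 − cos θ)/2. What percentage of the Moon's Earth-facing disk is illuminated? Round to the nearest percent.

The Moon has covered 26/29.53 of its cycle, so θ ≈ 360° × 26/29.53 = 317.0°.
cos 317.0° = 0.731, so f = (1 − 0.731)/2 = 0.135, so 13%.

13%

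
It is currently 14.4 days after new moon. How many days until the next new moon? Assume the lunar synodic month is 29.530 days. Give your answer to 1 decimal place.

15.1 days

The next new moon completes the synodic month: 29.530 − 14.4 = 15.130 days.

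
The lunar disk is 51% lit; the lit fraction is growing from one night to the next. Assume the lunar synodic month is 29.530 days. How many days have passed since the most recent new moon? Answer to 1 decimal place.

cos θ = 1 − 2f = -0.020, giving a principal value of 91.1°.
Waxing ⇒ before full, so θ = 91.1°.
That fraction of the synodic month is 91.1/360 × 29.530 d ≈ 7.48 d.

7.5 days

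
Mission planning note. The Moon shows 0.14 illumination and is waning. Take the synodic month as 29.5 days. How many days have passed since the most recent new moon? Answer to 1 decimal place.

25.9 days

From f = (1 − cos θ)/2: cos θ = 1 − 2×0.14 = 0.720; arccos → 43.9°.
Since the Moon is past full (waning), take the reflex angle: θ = 360° − 43.9° = 316.1°.
That fraction of the synodic month is 316.1/360 × 29.5 d ≈ 25.90 d.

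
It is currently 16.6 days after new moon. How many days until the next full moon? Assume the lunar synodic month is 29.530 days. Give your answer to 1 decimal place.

27.7 days

Full moon occurs at elongation 180°, i.e. at age 29.530 × 180/360 = 14.765 d.
This lunation's full moon (14.765 d) has passed, so add one period: 44.295 − 16.6 = 27.695 days.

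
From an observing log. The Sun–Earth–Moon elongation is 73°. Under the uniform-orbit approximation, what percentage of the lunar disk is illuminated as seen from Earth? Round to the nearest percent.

35%

cos 73° = 0.292, so f = (1 − 0.292)/2 = 0.354, i.e. 35%.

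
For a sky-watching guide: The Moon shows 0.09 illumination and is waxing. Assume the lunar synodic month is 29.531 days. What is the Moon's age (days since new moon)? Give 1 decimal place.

2.9 days

cos θ = 1 − 2f = 0.820, giving a principal value of 34.9°.
The Moon is waxing (0°–180°), so θ = 34.9° directly.
Age = 29.531 × 34.9°/360° ≈ 2.86 days.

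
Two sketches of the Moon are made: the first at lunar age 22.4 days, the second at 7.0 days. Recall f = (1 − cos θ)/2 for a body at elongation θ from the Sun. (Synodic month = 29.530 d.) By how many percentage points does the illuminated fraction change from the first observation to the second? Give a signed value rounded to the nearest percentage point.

First observation: θ = 360°·22.4/29.530 = 273.1°, so f = 0.473.
Second observation: θ = 85.3°, f = 0.459.
Δf = 0.459 − 0.473 = -0.014, i.e. -1 pp.

-1 percentage points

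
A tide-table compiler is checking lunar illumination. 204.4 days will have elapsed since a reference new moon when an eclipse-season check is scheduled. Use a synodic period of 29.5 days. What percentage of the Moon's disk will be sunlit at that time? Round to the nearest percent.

204.4/29.5 = 6.929 lunations, so 6 complete cycles and 27.40 d into the next.
Elongation θ = 360° × 27.40/29.5 ≈ 334.4°.
With cos θ = 0.902, the lit fraction is (1 − 0.902)/2 ≈ 0.049, so 5%.

5%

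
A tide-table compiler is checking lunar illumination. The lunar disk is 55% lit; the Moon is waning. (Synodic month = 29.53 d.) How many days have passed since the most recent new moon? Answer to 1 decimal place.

Invert f = (1 − cos θ)/2 to get cos θ = 1 − 2(0.55) = -0.100, hence θ₀ = arccos -0.100 = 95.7°.
Since the Moon is past full (waning), take the reflex angle: θ = 360° − 95.7° = 264.3°.
That fraction of the synodic month is 264.3/360 × 29.53 d ≈ 21.68 d.

21.7 days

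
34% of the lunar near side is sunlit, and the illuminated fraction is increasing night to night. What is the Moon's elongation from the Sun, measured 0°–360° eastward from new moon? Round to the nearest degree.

From f = (1 − cos θ)/2: cos θ = 1 − 2×0.34 = 0.320; arccos → 71.3°.
The Moon is waxing (0°–180°), so θ = 71.3° directly.

71°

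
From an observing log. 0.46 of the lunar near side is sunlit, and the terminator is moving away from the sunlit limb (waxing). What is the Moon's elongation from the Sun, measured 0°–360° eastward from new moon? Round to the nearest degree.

85°

cos θ = 1 − 2f = 0.080, giving a principal value of 85.4°.
Before full moon the principal value applies: θ = 85.4°.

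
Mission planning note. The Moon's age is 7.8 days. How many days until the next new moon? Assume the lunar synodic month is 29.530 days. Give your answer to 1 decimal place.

The next new moon completes the synodic month: 29.530 − 7.8 = 21.730 days.

21.7 days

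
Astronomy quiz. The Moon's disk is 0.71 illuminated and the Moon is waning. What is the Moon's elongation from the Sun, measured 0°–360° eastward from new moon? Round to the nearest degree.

245°

From f = (1 − cos θ)/2: cos θ = 1 − 2×0.71 = -0.420; arccos → 114.8°.
A waning Moon lies in 180°–360°, so θ = 360° − 114.8° = 245.2°.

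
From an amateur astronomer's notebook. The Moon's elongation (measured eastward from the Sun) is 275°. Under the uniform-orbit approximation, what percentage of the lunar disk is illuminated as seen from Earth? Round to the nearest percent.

cos 275° = 0.087, so f = (1 − 0.087)/2 = 0.456, i.e. 46%.

46%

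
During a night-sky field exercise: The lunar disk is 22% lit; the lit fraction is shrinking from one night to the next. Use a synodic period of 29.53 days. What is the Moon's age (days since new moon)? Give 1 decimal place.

Invert f = (1 − cos θ)/2 to get cos θ = 1 − 2(0.22) = 0.560, hence θ₀ = arccos 0.560 = 55.9°.
A waning Moon lies in 180°–360°, so θ = 360° − 55.9° = 304.1°.
That fraction of the synodic month is 304.1/360 × 29.53 d ≈ 24.94 d.

24.9 days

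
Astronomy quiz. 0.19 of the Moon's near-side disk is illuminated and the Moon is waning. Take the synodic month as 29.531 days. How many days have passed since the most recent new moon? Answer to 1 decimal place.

cos θ = 1 − 2f = 0.620, giving a principal value of 51.7°.
Waning ⇒ past full, so θ = 360° − 51.7° = 308.3°.
Age = 29.531 × 308.3°/360° ≈ 25.29 days.

25.3 days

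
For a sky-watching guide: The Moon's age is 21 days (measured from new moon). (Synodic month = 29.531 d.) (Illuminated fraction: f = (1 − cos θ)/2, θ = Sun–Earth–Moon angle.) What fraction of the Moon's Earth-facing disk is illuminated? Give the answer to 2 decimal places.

Phase angle: θ = 360°·(21 d)/(29.531 d) = 256.0°.
With cos θ = (-0.242), the lit fraction is (1 − (-0.242))/2 ≈ 0.621.

0.62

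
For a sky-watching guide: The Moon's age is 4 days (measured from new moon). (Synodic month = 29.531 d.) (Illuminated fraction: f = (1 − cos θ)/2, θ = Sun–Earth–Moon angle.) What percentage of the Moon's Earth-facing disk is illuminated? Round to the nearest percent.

17%

Phase angle: θ = 360°·(4 d)/(29.531 d) = 48.8°.
cos 48.8° = 0.659, so f = (1 − 0.659)/2 = 0.170, so 17%.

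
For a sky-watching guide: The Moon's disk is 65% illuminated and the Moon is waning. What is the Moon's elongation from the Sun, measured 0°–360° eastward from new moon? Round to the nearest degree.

Invert f = (1 − cos θ)/2 to get cos θ = 1 − 2(0.65) = -0.300, hence θ₀ = arccos -0.300 = 107.5°.
A waning Moon lies in 180°–360°, so θ = 360° − 107.5° = 252.5°.

253°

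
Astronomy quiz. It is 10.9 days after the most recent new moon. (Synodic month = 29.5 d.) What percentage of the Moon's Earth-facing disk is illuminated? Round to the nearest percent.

84%

Phase angle: θ = 360°·(10.9 d)/(29.5 d) = 133.0°.
cos 133.0° = (-0.682), so f = (1 − (-0.682))/2 = 0.841, so 84%.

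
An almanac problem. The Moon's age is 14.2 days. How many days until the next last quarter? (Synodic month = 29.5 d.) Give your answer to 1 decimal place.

7.9 days

Last quarter is 0.75 of the way through the cycle: age 0.75 × 29.5 = 22.125 d.
That is 22.125 − 14.2 = 7.925 days ahead.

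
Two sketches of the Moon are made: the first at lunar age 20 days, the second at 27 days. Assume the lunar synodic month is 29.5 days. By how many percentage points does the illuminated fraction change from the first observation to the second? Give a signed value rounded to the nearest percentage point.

-65 percentage points

First observation: θ = 360°·20/29.5 = 244.1°, so f = 0.719.
Second observation: θ = 329.5°, f = 0.069.
Δf = 0.069 − 0.719 = -0.649, i.e. -65 pp.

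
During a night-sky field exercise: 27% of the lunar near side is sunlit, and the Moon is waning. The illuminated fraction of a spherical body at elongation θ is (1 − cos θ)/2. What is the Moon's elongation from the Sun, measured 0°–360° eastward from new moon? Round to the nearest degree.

297°

Invert f = (1 − cos θ)/2 to get cos θ = 1 − 2(0.27) = 0.460, hence θ₀ = arccos 0.460 = 62.6°.
Since the Moon is past full (waning), take the reflex angle: θ = 360° − 62.6° = 297.4°.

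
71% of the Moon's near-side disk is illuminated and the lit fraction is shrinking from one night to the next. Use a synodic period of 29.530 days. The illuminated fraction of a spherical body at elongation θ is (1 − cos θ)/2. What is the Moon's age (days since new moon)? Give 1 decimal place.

20.1 days

From f = (1 − cos θ)/2: cos θ = 1 − 2×0.71 = -0.420; arccos → 114.8°.
Waning ⇒ past full, so θ = 360° − 114.8° = 245.2°.
At 360°/29.530 d per day, 245.2° corresponds to 20.11 days.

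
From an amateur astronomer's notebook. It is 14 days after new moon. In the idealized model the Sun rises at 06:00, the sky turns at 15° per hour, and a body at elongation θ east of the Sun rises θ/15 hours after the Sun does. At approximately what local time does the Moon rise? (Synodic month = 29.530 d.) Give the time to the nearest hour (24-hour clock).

The Moon has covered 14/29.530 of its cycle, so θ ≈ 360° × 14/29.530 = 170.7°.
The Moon trails the Sun by θ/15 = 170.7/15 ≈ 11.38 hours.
06:00 + 11.38 h ≈ 17:23 → 17:00 to the nearest hour.

17:00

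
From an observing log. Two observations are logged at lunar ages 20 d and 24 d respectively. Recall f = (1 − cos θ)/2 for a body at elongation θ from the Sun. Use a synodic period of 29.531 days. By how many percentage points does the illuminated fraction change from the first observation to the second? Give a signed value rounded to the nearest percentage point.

-41 pp

First observation: θ = 360°·20/29.531 = 243.8°, so f = 0.721.
Second observation: θ = 292.6°, f = 0.308.
Δf = 0.308 − 0.721 = -0.413, i.e. -41 pp.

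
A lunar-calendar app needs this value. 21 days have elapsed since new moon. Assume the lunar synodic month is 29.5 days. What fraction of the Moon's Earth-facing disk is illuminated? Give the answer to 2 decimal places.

Phase angle: θ = 360°·(21 d)/(29.5 d) = 256.3°.
cos 256.3° = (-0.237), so f = (1 − (-0.237))/2 = 0.619.

0.62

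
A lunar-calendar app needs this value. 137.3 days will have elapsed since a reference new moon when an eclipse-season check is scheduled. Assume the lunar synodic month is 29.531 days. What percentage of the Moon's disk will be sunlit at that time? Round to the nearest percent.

137.3 d spans 4 complete synodic months (4 × 29.531 = 118.12 d) plus 19.18 d.
Elongation θ = 360° × 19.18/29.531 ≈ 233.8°.
Illuminated fraction = (1 − cos 233.8°)/2 = (1 − (-0.591))/2 ≈ 0.796, so 80%.

80%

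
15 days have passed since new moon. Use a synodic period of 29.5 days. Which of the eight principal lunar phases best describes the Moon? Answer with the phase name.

full moon

θ ≈ 360° × 15/29.5 = 183°, which falls in the full moon sector.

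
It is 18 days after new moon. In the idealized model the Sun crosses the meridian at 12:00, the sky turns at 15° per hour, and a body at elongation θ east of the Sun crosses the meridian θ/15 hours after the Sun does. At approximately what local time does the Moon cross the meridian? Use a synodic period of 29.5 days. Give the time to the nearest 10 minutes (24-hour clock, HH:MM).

02:40

The Moon has covered 18/29.5 of its cycle, so θ ≈ 360° × 18/29.5 = 219.7°.
The Moon trails the Sun by θ/15 = 219.7/15 ≈ 14.64 hours.
12:00 + 14.644 h ≈ 02:39 → 02:40 to the nearest ten minutes.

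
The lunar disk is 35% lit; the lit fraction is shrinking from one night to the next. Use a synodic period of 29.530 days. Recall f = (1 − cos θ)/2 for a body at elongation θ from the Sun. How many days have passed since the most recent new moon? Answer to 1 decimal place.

cos θ = 1 − 2f = 0.300, giving a principal value of 72.5°.
A waning Moon lies in 180°–360°, so θ = 360° − 72.5° = 287.5°.
Age = 29.530 × 287.5°/360° ≈ 23.58 days.

23.6 days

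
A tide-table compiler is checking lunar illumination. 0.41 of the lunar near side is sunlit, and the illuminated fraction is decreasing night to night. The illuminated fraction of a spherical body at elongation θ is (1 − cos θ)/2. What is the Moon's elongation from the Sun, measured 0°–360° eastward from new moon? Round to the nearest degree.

From f = (1 − cos θ)/2: cos θ = 1 − 2×0.41 = 0.180; arccos → 79.6°.
Waning ⇒ past full, so θ = 360° − 79.6° = 280.4°.

280°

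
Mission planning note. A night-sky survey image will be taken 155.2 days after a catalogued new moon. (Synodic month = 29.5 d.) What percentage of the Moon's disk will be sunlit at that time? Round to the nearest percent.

155.2 d spans 5 complete synodic months (5 × 29.5 = 147.50 d) plus 7.70 d.
Elongation θ = 360° × 7.70/29.5 ≈ 94.0°.
Illuminated fraction = (1 − cos 94.0°)/2 = (1 − (-0.069))/2 ≈ 0.535, so 53%.

53%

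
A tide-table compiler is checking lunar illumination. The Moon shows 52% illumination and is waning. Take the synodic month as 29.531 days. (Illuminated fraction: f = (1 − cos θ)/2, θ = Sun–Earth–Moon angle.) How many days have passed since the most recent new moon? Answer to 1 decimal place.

cos θ = 1 − 2f = -0.040, giving a principal value of 92.3°.
Waning ⇒ past full, so θ = 360° − 92.3° = 267.7°.
At 360°/29.531 d per day, 267.7° corresponds to 21.96 days.

22.0 days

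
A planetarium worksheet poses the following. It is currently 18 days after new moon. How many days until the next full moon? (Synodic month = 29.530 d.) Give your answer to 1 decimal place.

Full moon is 0.5 of the way through the cycle: age 0.5 × 29.530 = 14.765 d.
Already past this cycle's full moon; the next is at 14.765 + 29.530 = 44.295 d, so 44.295 − 18 = 26.295 days.

26.3 days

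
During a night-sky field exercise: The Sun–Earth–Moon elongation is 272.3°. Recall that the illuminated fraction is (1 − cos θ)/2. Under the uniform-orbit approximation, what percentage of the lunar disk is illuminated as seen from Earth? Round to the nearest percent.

48%

cos 272.3° = 0.040, so f = (1 − 0.040)/2 = 0.480, i.e. 48%.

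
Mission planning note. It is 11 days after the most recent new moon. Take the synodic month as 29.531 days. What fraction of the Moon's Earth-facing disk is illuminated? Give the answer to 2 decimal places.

0.85

Phase angle: θ = 360°·(11 d)/(29.531 d) = 134.1°.
With cos θ = (-0.696), the lit fraction is (1 − (-0.696))/2 ≈ 0.848.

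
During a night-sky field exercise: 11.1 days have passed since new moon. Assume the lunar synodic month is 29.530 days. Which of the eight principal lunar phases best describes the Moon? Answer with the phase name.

At 11.1/29.530 of the cycle, θ ≈ 135° — the waxing gibbous range.

waxing gibbous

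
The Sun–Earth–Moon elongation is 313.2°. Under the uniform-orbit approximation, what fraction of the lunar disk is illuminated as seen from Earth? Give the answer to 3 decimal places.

cos 313.2° = 0.685, so f = (1 − 0.685)/2 = 0.158.

0.158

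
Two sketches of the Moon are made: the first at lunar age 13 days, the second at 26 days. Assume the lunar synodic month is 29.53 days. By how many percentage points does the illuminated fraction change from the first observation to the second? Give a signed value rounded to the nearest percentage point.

-83 percentage points

First observation: θ = 360°·13/29.53 = 158.5°, so f = 0.965.
Second observation: θ = 317.0°, f = 0.135.
Δf = 0.135 − 0.965 = -0.831, i.e. -83 pp.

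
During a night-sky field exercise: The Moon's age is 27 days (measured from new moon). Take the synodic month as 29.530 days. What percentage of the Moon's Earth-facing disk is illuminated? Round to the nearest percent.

7%

Phase angle: θ = 360°·(27 d)/(29.530 d) = 329.2°.
cos 329.2° = 0.859, so f = (1 − 0.859)/2 = 0.071, so 7%.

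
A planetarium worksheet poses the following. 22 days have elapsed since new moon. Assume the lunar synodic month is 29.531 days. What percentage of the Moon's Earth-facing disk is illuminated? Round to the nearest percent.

The Moon has covered 22/29.531 of its cycle, so θ ≈ 360° × 22/29.531 = 268.2°.
cos 268.2° = (-0.032), so f = (1 − (-0.032))/2 = 0.516, so 52%.

52%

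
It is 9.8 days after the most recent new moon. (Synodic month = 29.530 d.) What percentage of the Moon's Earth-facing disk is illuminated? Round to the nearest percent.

Phase angle: θ = 360°·(9.8 d)/(29.530 d) = 119.5°.
cos 119.5° = (-0.492), so f = (1 − (-0.492))/2 = 0.746, so 75%.

75%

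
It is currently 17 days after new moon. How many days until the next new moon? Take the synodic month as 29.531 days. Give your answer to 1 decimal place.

The next new moon completes the synodic month: 29.531 − 17 = 12.531 days.

12.5 days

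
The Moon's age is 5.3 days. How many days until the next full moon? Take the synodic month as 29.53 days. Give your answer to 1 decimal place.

9.5 days

Full moon occurs at elongation 180°, i.e. at age 29.53 × 180/360 = 14.765 d.
That is 14.765 − 5.3 = 9.465 days ahead.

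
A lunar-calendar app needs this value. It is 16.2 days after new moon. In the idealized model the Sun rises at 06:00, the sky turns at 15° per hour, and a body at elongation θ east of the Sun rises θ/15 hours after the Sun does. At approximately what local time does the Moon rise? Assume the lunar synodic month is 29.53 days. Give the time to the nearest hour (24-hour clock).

Elongation θ = 360° × 16.2/29.53 ≈ 197.5°.
At 15° of sky rotation per hour, 197.5° corresponds to a 13.17 h lag.
06:00 + 13.17 h ≈ 19:10 → 19:00 to the nearest hour.

19:00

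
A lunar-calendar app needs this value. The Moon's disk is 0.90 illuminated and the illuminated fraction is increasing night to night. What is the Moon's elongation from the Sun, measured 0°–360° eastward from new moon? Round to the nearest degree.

Invert f = (1 − cos θ)/2 to get cos θ = 1 − 2(0.90) = -0.800, hence θ₀ = arccos -0.800 = 143.1°.
Before full moon the principal value applies: θ = 143.1°.

143°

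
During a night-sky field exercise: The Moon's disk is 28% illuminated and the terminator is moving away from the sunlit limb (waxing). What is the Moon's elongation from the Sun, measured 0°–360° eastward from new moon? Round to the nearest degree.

cos θ = 1 − 2f = 0.440, giving a principal value of 63.9°.
Waxing ⇒ before full, so θ = 63.9°.

64°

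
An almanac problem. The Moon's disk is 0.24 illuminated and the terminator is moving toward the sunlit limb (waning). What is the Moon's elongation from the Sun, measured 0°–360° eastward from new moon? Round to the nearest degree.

From f = (1 − cos θ)/2: cos θ = 1 − 2×0.24 = 0.520; arccos → 58.7°.
Waning ⇒ past full, so θ = 360° − 58.7° = 301.3°.

301°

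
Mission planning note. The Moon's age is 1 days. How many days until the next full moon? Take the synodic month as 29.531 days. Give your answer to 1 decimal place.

Full moon is 0.5 of the way through the cycle: age 0.5 × 29.531 = 14.765 d.
That is 14.765 − 1 = 13.765 days ahead.

13.8 days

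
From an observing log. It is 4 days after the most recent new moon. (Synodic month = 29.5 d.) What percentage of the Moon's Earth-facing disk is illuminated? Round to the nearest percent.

Elongation θ = 360° × 4/29.5 ≈ 48.8°.
Illuminated fraction = (1 − cos 48.8°)/2 = (1 − 0.659)/2 ≈ 0.171, so 17%.

17%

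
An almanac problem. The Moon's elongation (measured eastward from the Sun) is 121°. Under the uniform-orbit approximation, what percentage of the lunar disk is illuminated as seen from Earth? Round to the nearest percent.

76%

f = (1 − cos 121°)/2 = (1 − (-0.515))/2 ≈ 0.758, i.e. 76%.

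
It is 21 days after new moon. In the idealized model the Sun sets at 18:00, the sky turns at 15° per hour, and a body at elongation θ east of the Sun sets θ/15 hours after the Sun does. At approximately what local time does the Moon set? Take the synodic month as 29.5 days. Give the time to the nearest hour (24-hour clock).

The Moon has covered 21/29.5 of its cycle, so θ ≈ 360° × 21/29.5 = 256.3°.
At 15° of sky rotation per hour, 256.3° corresponds to a 17.08 h lag.
18:00 + 17.08 h ≈ 11:05 → 11:00 to the nearest hour.

11:00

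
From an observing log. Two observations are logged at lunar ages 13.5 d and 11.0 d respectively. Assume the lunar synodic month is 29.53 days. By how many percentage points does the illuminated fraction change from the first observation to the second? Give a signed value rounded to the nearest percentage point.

First observation: θ = 360°·13.5/29.53 = 164.6°, so f = 0.982.
Second observation: θ = 134.1°, f = 0.848.
Δf = 0.848 − 0.982 = -0.134, i.e. -13 pp.

-13 pp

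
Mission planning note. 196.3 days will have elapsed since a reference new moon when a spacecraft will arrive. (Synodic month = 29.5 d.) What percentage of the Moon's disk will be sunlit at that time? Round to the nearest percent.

78%

Reduce mod P: 196.3 − 6×29.5 = 19.30 d into the current lunation.
The Moon has covered 19.30/29.5 of its cycle, so θ ≈ 360° × 19.30/29.5 = 235.5°.
Illuminated fraction = (1 − cos 235.5°)/2 = (1 − (-0.566))/2 ≈ 0.783, so 78%.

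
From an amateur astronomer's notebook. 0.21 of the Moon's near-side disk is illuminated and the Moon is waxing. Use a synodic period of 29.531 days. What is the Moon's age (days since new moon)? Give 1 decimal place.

4.5 days

cos θ = 1 − 2f = 0.580, giving a principal value of 54.5°.
The Moon is waxing (0°–180°), so θ = 54.5° directly.
Age = 29.531 × 54.5°/360° ≈ 4.47 days.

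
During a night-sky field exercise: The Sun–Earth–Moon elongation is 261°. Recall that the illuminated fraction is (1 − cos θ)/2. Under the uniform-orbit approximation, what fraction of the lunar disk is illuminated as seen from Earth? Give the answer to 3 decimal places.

0.578

cos 261° = (-0.156), so f = (1 − (-0.156))/2 = 0.578.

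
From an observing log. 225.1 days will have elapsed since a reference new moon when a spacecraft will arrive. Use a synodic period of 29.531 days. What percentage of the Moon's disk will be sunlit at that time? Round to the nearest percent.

225.1 d spans 7 complete synodic months (7 × 29.531 = 206.72 d) plus 18.38 d.
The Moon has covered 18.38/29.531 of its cycle, so θ ≈ 360° × 18.38/29.531 = 224.1°.
cos 224.1° = (-0.718), so f = (1 − (-0.718))/2 = 0.859, so 86%.

86%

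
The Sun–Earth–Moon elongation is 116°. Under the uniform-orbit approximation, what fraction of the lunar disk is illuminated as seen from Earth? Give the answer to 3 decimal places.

0.719

Half-versine of 116°: (1 − (-0.438))/2 = 0.719.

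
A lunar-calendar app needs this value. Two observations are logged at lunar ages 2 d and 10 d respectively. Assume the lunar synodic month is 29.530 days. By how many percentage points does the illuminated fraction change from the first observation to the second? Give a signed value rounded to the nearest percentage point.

+72 percentage points

First observation: θ = 360°·2/29.530 = 24.4°, so f = 0.045.
Second observation: θ = 121.9°, f = 0.764.
Δf = 0.764 − 0.045 = +0.720, i.e. +72 pp.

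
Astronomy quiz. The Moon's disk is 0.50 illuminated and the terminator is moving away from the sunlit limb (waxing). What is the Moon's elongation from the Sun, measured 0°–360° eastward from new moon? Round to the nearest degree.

Invert f = (1 − cos θ)/2 to get cos θ = 1 − 2(0.50) = 0.000, hence θ₀ = arccos 0.000 = 90.0°.
The Moon is waxing (0°–180°), so θ = 90.0° directly.

90°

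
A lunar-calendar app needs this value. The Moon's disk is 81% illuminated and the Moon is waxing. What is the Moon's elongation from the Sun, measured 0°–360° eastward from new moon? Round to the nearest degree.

From f = (1 − cos θ)/2: cos θ = 1 − 2×0.81 = -0.620; arccos → 128.3°.
The Moon is waxing (0°–180°), so θ = 128.3° directly.

128°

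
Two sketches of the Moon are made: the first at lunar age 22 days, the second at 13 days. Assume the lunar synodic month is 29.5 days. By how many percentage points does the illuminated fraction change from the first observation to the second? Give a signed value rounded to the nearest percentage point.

+45 percentage points

First observation: θ = 360°·22/29.5 = 268.5°, so f = 0.513.
Second observation: θ = 158.6°, f = 0.966.
Δf = 0.966 − 0.513 = +0.452, i.e. +45 pp.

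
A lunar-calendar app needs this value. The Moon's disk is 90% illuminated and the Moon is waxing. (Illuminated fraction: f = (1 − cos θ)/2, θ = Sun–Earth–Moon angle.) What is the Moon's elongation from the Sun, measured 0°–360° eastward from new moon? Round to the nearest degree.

143°

From f = (1 − cos θ)/2: cos θ = 1 − 2×0.90 = -0.800; arccos → 143.1°.
Waxing ⇒ before full, so θ = 143.1°.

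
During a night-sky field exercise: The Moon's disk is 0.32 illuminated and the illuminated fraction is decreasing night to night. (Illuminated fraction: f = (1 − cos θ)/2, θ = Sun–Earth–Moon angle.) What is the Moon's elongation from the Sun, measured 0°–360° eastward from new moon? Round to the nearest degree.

From f = (1 − cos θ)/2: cos θ = 1 − 2×0.32 = 0.360; arccos → 68.9°.
Since the Moon is past full (waning), take the reflex angle: θ = 360° − 68.9° = 291.1°.

291°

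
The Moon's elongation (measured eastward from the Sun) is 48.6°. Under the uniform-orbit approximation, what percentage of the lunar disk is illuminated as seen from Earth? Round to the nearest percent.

17%

cos 48.6° = 0.661, so f = (1 − 0.661)/2 = 0.169, i.e. 17%.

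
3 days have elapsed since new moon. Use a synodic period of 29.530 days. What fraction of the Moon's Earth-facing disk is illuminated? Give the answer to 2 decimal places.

0.10

The Moon has covered 3/29.530 of its cycle, so θ ≈ 360° × 3/29.530 = 36.6°.
cos 36.6° = 0.803, so f = (1 − 0.803)/2 = 0.098.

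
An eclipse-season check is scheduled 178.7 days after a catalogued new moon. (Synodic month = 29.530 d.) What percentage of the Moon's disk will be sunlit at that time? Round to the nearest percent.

3%

178.7/29.530 = 6.051 lunations, so 6 complete cycles and 1.52 d into the next.
Elongation θ = 360° × 1.52/29.530 ≈ 18.5°.
Illuminated fraction = (1 − cos 18.5°)/2 = (1 − 0.948)/2 ≈ 0.026, so 3%.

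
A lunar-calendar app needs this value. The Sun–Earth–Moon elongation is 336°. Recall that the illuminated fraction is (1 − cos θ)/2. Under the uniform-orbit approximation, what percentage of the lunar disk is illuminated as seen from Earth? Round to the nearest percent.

4%

cos 336° = 0.914, so f = (1 − 0.914)/2 = 0.043, i.e. 4%.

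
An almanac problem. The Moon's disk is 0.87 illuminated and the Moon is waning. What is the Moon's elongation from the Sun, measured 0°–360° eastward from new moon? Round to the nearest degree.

222°

cos θ = 1 − 2f = -0.740, giving a principal value of 137.7°.
A waning Moon lies in 180°–360°, so θ = 360° − 137.7° = 222.3°.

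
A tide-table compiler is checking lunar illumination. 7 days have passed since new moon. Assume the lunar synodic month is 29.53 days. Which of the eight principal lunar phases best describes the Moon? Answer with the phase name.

first quarter

θ ≈ 360° × 7/29.53 = 85°, which falls in the first quarter sector.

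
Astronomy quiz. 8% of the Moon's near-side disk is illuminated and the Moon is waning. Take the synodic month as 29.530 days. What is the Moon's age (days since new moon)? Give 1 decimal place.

Invert f = (1 − cos θ)/2 to get cos θ = 1 − 2(0.08) = 0.840, hence θ₀ = arccos 0.840 = 32.9°.
Waning ⇒ past full, so θ = 360° − 32.9° = 327.1°.
At 360°/29.530 d per day, 327.1° corresponds to 26.83 days.

26.8 days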